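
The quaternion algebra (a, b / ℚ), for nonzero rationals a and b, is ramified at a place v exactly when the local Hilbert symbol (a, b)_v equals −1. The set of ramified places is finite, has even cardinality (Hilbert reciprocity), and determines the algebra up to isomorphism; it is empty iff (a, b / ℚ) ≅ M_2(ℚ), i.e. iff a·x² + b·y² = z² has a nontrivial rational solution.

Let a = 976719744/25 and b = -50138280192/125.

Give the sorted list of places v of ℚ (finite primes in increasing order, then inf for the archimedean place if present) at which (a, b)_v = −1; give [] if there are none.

[7, 11]

(a, b) ≡ (286, -1365) mod (ℚ^×)²; places V = {2, 3, 5, 7, 11, 13, ∞}.
(a,b)_2: α=7, β=8; u≡7, v≡3 (mod 8); ε(u)ε(v)=1·1, αω(v)=7·1, βω(u)=8·0; sum ≡ 0  ⇒  +1.
(a,b)_∞: sgn(286)=+, sgn(-1365)=−, so +1.
(a,b)_13: α=1, u≡3; β=1, v≡3 (mod 13); (3|13)=+1, (3|13)=+1; sign (−1)^0·+1^1·+1^1 = +1.
(a,b)_7: α=2, u≡6; β=3, v≡1 (mod 7); (6|7)=-1, (1|7)=+1; sign (−1)^0·-1^3·+1^2 = -1.
(a,b)_11: α=3, u≡1; β=4, v≡2 (mod 11); (1|11)=+1, (2|11)=-1; sign (−1)^0·+1^4·-1^3 = -1.
(a,b)_5: α=-2, u≡4; β=-3, v≡3 (mod 5); (4|5)=+1, (3|5)=-1; sign (−1)^0·+1^-3·-1^-2 = +1.
(a,b)_3: α=2, u≡1; β=1, v≡1 (mod 3); (1|3)=+1, (1|3)=+1; sign (−1)^0·+1^1·+1^2 = +1.
Ram(286, -1365) = {7, 11}; no ℚ_7-point on the conic.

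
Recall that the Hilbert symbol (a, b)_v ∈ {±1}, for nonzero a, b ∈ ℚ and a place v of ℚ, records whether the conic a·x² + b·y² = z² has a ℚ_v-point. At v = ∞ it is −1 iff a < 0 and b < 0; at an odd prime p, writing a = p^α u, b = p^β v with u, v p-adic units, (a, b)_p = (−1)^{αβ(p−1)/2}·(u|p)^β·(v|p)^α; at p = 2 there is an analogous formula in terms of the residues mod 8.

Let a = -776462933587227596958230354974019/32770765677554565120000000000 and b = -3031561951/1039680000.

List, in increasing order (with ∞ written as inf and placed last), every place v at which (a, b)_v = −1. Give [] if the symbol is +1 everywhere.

[2, inf]

Mod squares: a ≡ -1798, b ≡ -62. Check v ∈ {∞, 2, 3, 5, 11, 19, 29, 31}.
v=19: a=19^-6·(≡16), b=19^-2·(≡3) mod 19; (16|19)=+1, (3|19)=-1; (−1)^{-6·-2·9}·(+1)^-2·(-1)^-6 = +1.
v=∞: -1798 < 0 and -62 < 0  ⇒  (a,b)_∞ = -1.
v=3: a=3^-12·(≡2), b=3^-2·(≡1) mod 3; (2|3)=-1, (1|3)=+1; (−1)^{-12·-2·1}·(-1)^-2·(+1)^-12 = +1.
v=5: a=5^-10·(≡2), b=5^-4·(≡3) mod 5; (2|5)=-1, (3|5)=-1; (−1)^{-10·-4·2}·(-1)^-4·(-1)^-10 = +1.
v=29: a=29^7·(≡9), b=29^2·(≡22) mod 29; (9|29)=+1, (22|29)=+1; (−1)^{7·2·14}·(+1)^2·(+1)^7 = +1.
v=2: v_2(a)=-27, v_2(b)=-9; units ≡ 5, 1 (mod 8); ε·ε+αω+βω = 0·0+-27·0+-9·1 ≡ 1  ⇒  (a,b)_2 = -1.
v=31: a=31^11·(≡14), b=31^3·(≡24) mod 31; (14|31)=+1, (24|31)=-1; (−1)^{11·3·15}·(+1)^3·(-1)^11 = +1.
v=11: a=11^6·(≡6), b=11^2·(≡1) mod 11; (6|11)=-1, (1|11)=+1; (−1)^{6·2·5}·(-1)^2·(+1)^6 = +1.
(-1798, -62 / ℚ) ramifies at {2, ∞}: a division algebra.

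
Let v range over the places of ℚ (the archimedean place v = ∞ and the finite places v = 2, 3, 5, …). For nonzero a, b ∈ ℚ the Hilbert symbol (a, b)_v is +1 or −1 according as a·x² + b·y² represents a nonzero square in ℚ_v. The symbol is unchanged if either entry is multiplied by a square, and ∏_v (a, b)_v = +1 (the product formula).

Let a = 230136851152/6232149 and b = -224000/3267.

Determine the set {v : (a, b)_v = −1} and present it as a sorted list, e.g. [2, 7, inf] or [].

Mod squares: a ≡ 17017, b ≡ -105. Check v ∈ {∞, 2, 3, 5, 7, 11, 13, 17, 23, 29, 31, 37}.
v=2: v_2(a)=4, v_2(b)=8; units ≡ 1, 7 (mod 8); ε·ε+αω+βω = 0·1+4·0+8·0 ≡ 0  ⇒  (a,b)_2 = +1.
v=29: a=29^2·(≡6), b=29^0·(≡12) mod 29; (6|29)=+1, (12|29)=-1; (−1)^{2·0·14}·(+1)^0·(-1)^2 = +1.
v=3: a=3^-2·(≡1), b=3^-3·(≡1) mod 3; (1|3)=+1, (1|3)=+1; (−1)^{-2·-3·1}·(+1)^-3·(+1)^-2 = +1.
v=37: a=37^2·(≡7), b=37^0·(≡20) mod 37; (7|37)=+1, (20|37)=-1; (−1)^{2·0·18}·(+1)^0·(-1)^2 = +1.
v=7: a=7^-1·(≡1), b=7^1·(≡5) mod 7; (1|7)=+1, (5|7)=-1; (−1)^{-1·1·3}·(+1)^1·(-1)^-1 = +1.
v=5: a=5^0·(≡3), b=5^3·(≡4) mod 5; (3|5)=-1, (4|5)=+1; (−1)^{0·3·2}·(-1)^3·(+1)^0 = -1.
v=23: a=23^-2·(≡5), b=23^0·(≡20) mod 23; (5|23)=-1, (20|23)=-1; (−1)^{-2·0·11}·(-1)^0·(-1)^-2 = +1.
v=11: a=11^-1·(≡8), b=11^-2·(≡3) mod 11; (8|11)=-1, (3|11)=+1; (−1)^{-1·-2·5}·(-1)^-2·(+1)^-1 = +1.
v=31: a=31^2·(≡3), b=31^0·(≡16) mod 31; (3|31)=-1, (16|31)=+1; (−1)^{2·0·15}·(-1)^0·(+1)^2 = +1.
v=17: a=17^-1·(≡16), b=17^0·(≡3) mod 17; (16|17)=+1, (3|17)=-1; (−1)^{-1·0·8}·(+1)^0·(-1)^-1 = -1.
v=∞: 17017 > 0 and -105 < 0  ⇒  (a,b)_∞ = +1.
v=13: a=13^1·(≡9), b=13^0·(≡4) mod 13; (9|13)=+1, (4|13)=+1; (−1)^{1·0·6}·(+1)^0·(+1)^1 = +1.
|Ram(17017, -105)| = 2, even; anisotropic at {5, 17}.

[5, 17]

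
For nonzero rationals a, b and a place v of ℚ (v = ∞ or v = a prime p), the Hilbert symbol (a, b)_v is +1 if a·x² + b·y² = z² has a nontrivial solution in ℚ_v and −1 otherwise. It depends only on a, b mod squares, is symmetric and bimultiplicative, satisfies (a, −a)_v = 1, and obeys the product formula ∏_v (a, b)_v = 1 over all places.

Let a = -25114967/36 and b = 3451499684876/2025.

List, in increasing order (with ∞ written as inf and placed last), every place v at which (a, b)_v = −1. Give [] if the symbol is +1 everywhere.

(a, b) ≡ (-47, 731) mod (ℚ^×)²; places V = {2, 3, 5, 17, 43, 47, ∞}.
(a,b)_2: α=-2, β=2; u≡1, v≡3 (mod 8); ε(u)ε(v)=0·1, αω(v)=-2·1, βω(u)=2·0; sum ≡ 0  ⇒  +1.
(a,b)_∞: sgn(-47)=−, sgn(731)=+, so +1.
(a,b)_3: α=-2, u≡1; β=-4, v≡2 (mod 3); (1|3)=+1, (2|3)=-1; sign (−1)^0·+1^-4·-1^-2 = +1.
(a,b)_43: α=2, u≡30; β=3, v≡4 (mod 43); (30|43)=-1, (4|43)=+1; sign (−1)^0·-1^3·+1^2 = -1.
(a,b)_17: α=2, u≡9; β=3, v≡4 (mod 17); (9|17)=+1, (4|17)=+1; sign (−1)^0·+1^3·+1^2 = +1.
(a,b)_47: α=1, u≡23; β=2, v≡45 (mod 47); (23|47)=-1, (45|47)=-1; sign (−1)^0·-1^2·-1^1 = -1.
(a,b)_5: α=0, u≡3; β=-2, v≡1 (mod 5); (3|5)=-1, (1|5)=+1; sign (−1)^0·-1^-2·+1^0 = +1.
Ram(-47, 731) = {43, 47}; no ℚ_43-point on the conic.

[43, 47]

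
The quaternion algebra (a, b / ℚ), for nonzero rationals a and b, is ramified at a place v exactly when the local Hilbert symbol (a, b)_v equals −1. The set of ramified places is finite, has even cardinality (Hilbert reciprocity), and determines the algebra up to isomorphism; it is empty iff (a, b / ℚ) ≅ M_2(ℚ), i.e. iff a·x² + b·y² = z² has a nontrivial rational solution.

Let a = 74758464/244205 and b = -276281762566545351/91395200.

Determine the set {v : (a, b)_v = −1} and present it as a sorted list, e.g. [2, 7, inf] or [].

(a, b) ≡ (72105, -1518) mod (ℚ^×)²; places V = {2, 3, 5, 7, 11, 13, 17, 19, 23, ∞}.
(a,b)_2: α=6, β=-7; u≡1, v≡1 (mod 8); ε(u)ε(v)=0·0, αω(v)=6·0, βω(u)=-7·0; sum ≡ 0  ⇒  +1.
(a,b)_17: α=-2, u≡1; β=0, v≡6 (mod 17); (1|17)=+1, (6|17)=-1; sign (−1)^0·+1^0·-1^-2 = +1.
(a,b)_13: α=-2, u≡7; β=-4, v≡4 (mod 13); (7|13)=-1, (4|13)=+1; sign (−1)^0·-1^-4·+1^-2 = +1.
(a,b)_∞: sgn(72105)=+, sgn(-1518)=−, so +1.
(a,b)_5: α=-1, u≡4; β=-2, v≡3 (mod 5); (4|5)=+1, (3|5)=-1; sign (−1)^0·+1^-2·-1^-1 = -1.
(a,b)_19: α=1, u≡8; β=2, v≡14 (mod 19); (8|19)=-1, (14|19)=-1; sign (−1)^0·-1^2·-1^1 = -1.
(a,b)_3: α=5, u≡2; β=9, v≡1 (mod 3); (2|3)=-1, (1|3)=+1; sign (−1)^1·-1^9·+1^5 = +1.
(a,b)_11: α=1, u≡10; β=3, v≡4 (mod 11); (10|11)=-1, (4|11)=+1; sign (−1)^1·-1^3·+1^1 = +1.
(a,b)_7: α=0, u≡6; β=4, v≡4 (mod 7); (6|7)=-1, (4|7)=+1; sign (−1)^0·-1^4·+1^0 = +1.
(a,b)_23: α=1, u≡17; β=3, v≡6 (mod 23); (17|23)=-1, (6|23)=+1; sign (−1)^1·-1^3·+1^1 = +1.
Ram(72105, -1518) = {5, 19}; no ℚ_5-point on the conic.

[5, 19]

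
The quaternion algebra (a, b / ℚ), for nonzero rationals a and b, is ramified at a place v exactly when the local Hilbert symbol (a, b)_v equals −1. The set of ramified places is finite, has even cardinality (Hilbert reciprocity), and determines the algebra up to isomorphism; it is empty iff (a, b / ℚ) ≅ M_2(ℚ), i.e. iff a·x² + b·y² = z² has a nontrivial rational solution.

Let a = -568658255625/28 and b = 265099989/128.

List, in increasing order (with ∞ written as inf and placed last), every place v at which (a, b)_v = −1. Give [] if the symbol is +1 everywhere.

[]

Mod squares: a ≡ -6783, b ≡ 42. Check v ∈ {∞, 2, 3, 5, 7, 11, 17, 19}.
v=5: a=5^4·(≡2), b=5^0·(≡3) mod 5; (2|5)=-1, (3|5)=-1; (−1)^{4·0·2}·(-1)^0·(-1)^4 = +1.
v=3: a=3^3·(≡1), b=3^1·(≡2) mod 3; (1|3)=+1, (2|3)=-1; (−1)^{3·1·1}·(+1)^1·(-1)^3 = +1.
v=7: a=7^-1·(≡4), b=7^1·(≡3) mod 7; (4|7)=+1, (3|7)=-1; (−1)^{-1·1·3}·(+1)^1·(-1)^-1 = +1.
v=19: a=19^3·(≡9), b=19^2·(≡4) mod 19; (9|19)=+1, (4|19)=+1; (−1)^{3·2·9}·(+1)^2·(+1)^3 = +1.
v=2: v_2(a)=-2, v_2(b)=-7; units ≡ 1, 5 (mod 8); ε·ε+αω+βω = 0·0+-2·1+-7·0 ≡ 0  ⇒  (a,b)_2 = +1.
v=∞: -6783 < 0 and 42 > 0  ⇒  (a,b)_∞ = +1.
v=17: a=17^3·(≡9), b=17^2·(≡13) mod 17; (9|17)=+1, (13|17)=+1; (−1)^{3·2·8}·(+1)^2·(+1)^3 = +1.
v=11: a=11^0·(≡4), b=11^2·(≡4) mod 11; (4|11)=+1, (4|11)=+1; (−1)^{0·2·5}·(+1)^2·(+1)^0 = +1.
Ram(a, b) = ∅: the form -6783·x² + 42·y² − z² is isotropic over every ℚ_v, so by Hasse–Minkowski it is isotropic over ℚ.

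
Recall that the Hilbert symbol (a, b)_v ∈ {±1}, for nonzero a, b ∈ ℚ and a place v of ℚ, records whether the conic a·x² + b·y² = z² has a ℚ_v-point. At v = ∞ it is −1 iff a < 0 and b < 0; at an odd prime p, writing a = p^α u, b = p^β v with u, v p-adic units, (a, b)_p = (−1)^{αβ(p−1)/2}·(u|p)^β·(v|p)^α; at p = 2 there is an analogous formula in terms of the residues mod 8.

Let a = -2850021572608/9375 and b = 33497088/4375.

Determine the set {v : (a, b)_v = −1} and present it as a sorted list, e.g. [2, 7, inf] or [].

Mod squares: a ≡ -652318170, b ≡ 57246. Check v ∈ {∞, 2, 3, 5, 7, 29, 43, 47, 53}.
v=29: a=29^1·(≡25), b=29^1·(≡14) mod 29; (25|29)=+1, (14|29)=-1; (−1)^{1·1·14}·(+1)^1·(-1)^1 = -1.
v=43: a=43^1·(≡13), b=43^0·(≡35) mod 43; (13|43)=+1, (35|43)=+1; (−1)^{1·0·21}·(+1)^0·(+1)^1 = +1.
v=∞: -652318170 < 0 and 57246 > 0  ⇒  (a,b)_∞ = +1.
v=47: a=47^1·(≡8), b=47^1·(≡46) mod 47; (8|47)=+1, (46|47)=-1; (−1)^{1·1·23}·(+1)^1·(-1)^1 = +1.
v=7: a=7^1·(≡2), b=7^-1·(≡1) mod 7; (2|7)=+1, (1|7)=+1; (−1)^{1·-1·3}·(+1)^-1·(+1)^1 = -1.
v=2: v_2(a)=17, v_2(b)=13; units ≡ 3, 7 (mod 8); ε·ε+αω+βω = 1·1+17·0+13·1 ≡ 0  ⇒  (a,b)_2 = +1.
v=5: a=5^-5·(≡4), b=5^-4·(≡4) mod 5; (4|5)=+1, (4|5)=+1; (−1)^{-5·-4·2}·(+1)^-4·(+1)^-5 = +1.
v=3: a=3^-1·(≡1), b=3^1·(≡2) mod 3; (1|3)=+1, (2|3)=-1; (−1)^{-1·1·1}·(+1)^1·(-1)^-1 = +1.
v=53: a=53^1·(≡48), b=53^0·(≡43) mod 53; (48|53)=-1, (43|53)=+1; (−1)^{1·0·26}·(-1)^0·(+1)^1 = +1.
(-652318170, 57246 / ℚ) ramifies at {7, 29}: a division algebra.

[7, 29]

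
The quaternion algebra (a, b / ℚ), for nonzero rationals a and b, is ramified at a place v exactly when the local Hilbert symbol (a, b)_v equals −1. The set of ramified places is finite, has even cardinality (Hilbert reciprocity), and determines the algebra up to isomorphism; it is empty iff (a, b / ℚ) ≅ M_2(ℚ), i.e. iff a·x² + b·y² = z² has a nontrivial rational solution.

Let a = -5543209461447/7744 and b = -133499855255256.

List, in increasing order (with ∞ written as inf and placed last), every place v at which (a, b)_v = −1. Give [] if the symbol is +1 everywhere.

Mod squares: a ≡ -5235167, b ≡ -406. Check v ∈ {∞, 2, 3, 7, 11, 17, 29, 37, 41}.
v=7: a=7^7·(≡6), b=7^3·(≡3) mod 7; (6|7)=-1, (3|7)=-1; (−1)^{7·3·3}·(-1)^3·(-1)^7 = -1.
v=2: v_2(a)=-6, v_2(b)=3; units ≡ 1, 5 (mod 8); ε·ε+αω+βω = 0·0+-6·1+3·0 ≡ 0  ⇒  (a,b)_2 = +1.
v=∞: -5235167 < 0 and -406 < 0  ⇒  (a,b)_∞ = -1.
v=17: a=17^1·(≡2), b=17^0·(≡2) mod 17; (2|17)=+1, (2|17)=+1; (−1)^{1·0·8}·(+1)^0·(+1)^1 = +1.
v=11: a=11^-2·(≡10), b=11^0·(≡5) mod 11; (10|11)=-1, (5|11)=+1; (−1)^{-2·0·5}·(-1)^0·(+1)^-2 = +1.
v=29: a=29^1·(≡15), b=29^1·(≡26) mod 29; (15|29)=-1, (26|29)=-1; (−1)^{1·1·14}·(-1)^1·(-1)^1 = +1.
v=41: a=41^1·(≡17), b=41^2·(≡18) mod 41; (17|41)=-1, (18|41)=+1; (−1)^{1·2·20}·(-1)^2·(+1)^1 = +1.
v=37: a=37^1·(≡27), b=37^2·(≡25) mod 37; (27|37)=+1, (25|37)=+1; (−1)^{1·2·18}·(+1)^2·(+1)^1 = +1.
v=3: a=3^2·(≡1), b=3^6·(≡2) mod 3; (1|3)=+1, (2|3)=-1; (−1)^{2·6·1}·(+1)^6·(-1)^2 = +1.
Ram(-5235167, -406) = {7, ∞}; no ℚ_7-point on the conic.

[7, inf]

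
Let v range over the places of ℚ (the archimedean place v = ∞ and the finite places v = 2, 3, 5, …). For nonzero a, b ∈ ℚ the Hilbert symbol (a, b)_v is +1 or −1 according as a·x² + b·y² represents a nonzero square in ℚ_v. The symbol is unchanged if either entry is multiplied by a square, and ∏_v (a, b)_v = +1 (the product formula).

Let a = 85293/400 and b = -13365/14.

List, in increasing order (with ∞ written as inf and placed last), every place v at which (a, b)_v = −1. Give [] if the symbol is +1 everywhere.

(a, b) ≡ (13, -2310) mod (ℚ^×)²; places V = {2, 3, 5, 7, 11, 13, ∞}.
(a,b)_∞: sgn(13)=+, sgn(-2310)=−, so +1.
(a,b)_7: α=0, u≡5; β=-1, v≡6 (mod 7); (5|7)=-1, (6|7)=-1; sign (−1)^0·-1^-1·-1^0 = -1.
(a,b)_3: α=8, u≡1; β=5, v≡1 (mod 3); (1|3)=+1, (1|3)=+1; sign (−1)^0·+1^5·+1^8 = +1.
(a,b)_2: α=-4, β=-1; u≡5, v≡5 (mod 8); ε(u)ε(v)=0·0, αω(v)=-4·1, βω(u)=-1·1; sum ≡ 1  ⇒  -1.
(a,b)_5: α=-2, u≡3; β=1, v≡3 (mod 5); (3|5)=-1, (3|5)=-1; sign (−1)^0·-1^1·-1^-2 = -1.
(a,b)_11: α=0, u≡8; β=1, v≡2 (mod 11); (8|11)=-1, (2|11)=-1; sign (−1)^0·-1^1·-1^0 = -1.
(a,b)_13: α=1, u≡10; β=0, v≡12 (mod 13); (10|13)=+1, (12|13)=+1; sign (−1)^0·+1^0·+1^1 = +1.
Ram(13, -2310) = {2, 5, 7, 11}; no ℚ_2-point on the conic.

[2, 5, 7, 11]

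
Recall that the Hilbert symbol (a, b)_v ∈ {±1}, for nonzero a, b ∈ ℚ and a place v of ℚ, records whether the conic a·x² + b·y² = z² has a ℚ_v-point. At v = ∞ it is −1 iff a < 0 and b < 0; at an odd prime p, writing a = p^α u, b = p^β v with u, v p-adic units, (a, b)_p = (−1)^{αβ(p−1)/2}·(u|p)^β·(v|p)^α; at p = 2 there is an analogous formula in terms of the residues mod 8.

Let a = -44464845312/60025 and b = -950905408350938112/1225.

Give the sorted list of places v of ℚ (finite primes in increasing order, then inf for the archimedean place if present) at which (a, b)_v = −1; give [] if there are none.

[2, inf]

(a, b) ≡ (-36482, -1073) mod (ℚ^×)²; places V = {2, 3, 5, 7, 17, 23, 29, 37, ∞}.
(a,b)_∞: sgn(-36482)=−, sgn(-1073)=−, so -1.
(a,b)_7: α=-4, u≡2; β=-2, v≡3 (mod 7); (2|7)=+1, (3|7)=-1; sign (−1)^0·+1^-2·-1^-4 = +1.
(a,b)_29: α=1, u≡3; β=3, v≡8 (mod 29); (3|29)=-1, (8|29)=-1; sign (−1)^0·-1^3·-1^1 = +1.
(a,b)_17: α=1, u≡2; β=4, v≡1 (mod 17); (2|17)=+1, (1|17)=+1; sign (−1)^0·+1^4·+1^1 = +1.
(a,b)_23: α=2, u≡17; β=0, v≡13 (mod 23); (17|23)=-1, (13|23)=+1; sign (−1)^0·-1^0·+1^2 = +1.
(a,b)_5: α=-2, u≡3; β=-2, v≡2 (mod 5); (3|5)=-1, (2|5)=-1; sign (−1)^0·-1^-2·-1^-2 = +1.
(a,b)_3: α=2, u≡1; β=2, v≡1 (mod 3); (1|3)=+1, (1|3)=+1; sign (−1)^0·+1^2·+1^2 = +1.
(a,b)_37: α=1, u≡19; β=3, v≡20 (mod 37); (19|37)=-1, (20|37)=-1; sign (−1)^0·-1^3·-1^1 = +1.
(a,b)_2: α=9, β=10; u≡7, v≡7 (mod 8); ε(u)ε(v)=1·1, αω(v)=9·0, βω(u)=10·0; sum ≡ 1  ⇒  -1.
(-36482, -1073 / ℚ) ramifies at {2, ∞}: a division algebra.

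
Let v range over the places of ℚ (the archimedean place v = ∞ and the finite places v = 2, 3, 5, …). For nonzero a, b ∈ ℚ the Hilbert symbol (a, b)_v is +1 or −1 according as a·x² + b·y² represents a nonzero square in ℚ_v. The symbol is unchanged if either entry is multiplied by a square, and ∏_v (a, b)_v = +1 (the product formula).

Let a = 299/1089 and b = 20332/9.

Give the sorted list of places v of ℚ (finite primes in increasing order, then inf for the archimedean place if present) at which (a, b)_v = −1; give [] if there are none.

[2, 17]

Mod squares: a ≡ 299, b ≡ 5083. Check v ∈ {∞, 2, 3, 11, 13, 17, 23}.
v=2: v_2(a)=0, v_2(b)=2; units ≡ 3, 3 (mod 8); ε·ε+αω+βω = 1·1+0·1+2·1 ≡ 1  ⇒  (a,b)_2 = -1.
v=23: a=23^1·(≡16), b=23^1·(≡19) mod 23; (16|23)=+1, (19|23)=-1; (−1)^{1·1·11}·(+1)^1·(-1)^1 = +1.
v=13: a=13^1·(≡1), b=13^1·(≡12) mod 13; (1|13)=+1, (12|13)=+1; (−1)^{1·1·6}·(+1)^1·(+1)^1 = +1.
v=3: a=3^-2·(≡2), b=3^-2·(≡1) mod 3; (2|3)=-1, (1|3)=+1; (−1)^{-2·-2·1}·(-1)^-2·(+1)^-2 = +1.
v=17: a=17^0·(≡10), b=17^1·(≡12) mod 17; (10|17)=-1, (12|17)=-1; (−1)^{0·1·8}·(-1)^1·(-1)^0 = -1.
v=∞: 299 > 0 and 5083 > 0  ⇒  (a,b)_∞ = +1.
v=11: a=11^-2·(≡10), b=11^0·(≡9) mod 11; (10|11)=-1, (9|11)=+1; (−1)^{-2·0·5}·(-1)^0·(+1)^-2 = +1.
Ram(299, 5083) = {2, 17}; no ℚ_2-point on the conic.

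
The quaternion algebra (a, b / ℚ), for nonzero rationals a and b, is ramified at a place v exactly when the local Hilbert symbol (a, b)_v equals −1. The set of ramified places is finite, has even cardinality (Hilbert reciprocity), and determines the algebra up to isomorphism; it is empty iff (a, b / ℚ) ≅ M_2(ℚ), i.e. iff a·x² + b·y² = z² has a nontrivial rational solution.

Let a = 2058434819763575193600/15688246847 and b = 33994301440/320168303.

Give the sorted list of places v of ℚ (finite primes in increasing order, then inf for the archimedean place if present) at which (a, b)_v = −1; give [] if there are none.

[3, 5]

Mod squares: a ≡ 2622, b ≡ 4370. Check v ∈ {∞, 2, 3, 5, 7, 11, 13, 19, 23, 41}.
v=19: a=19^7·(≡5), b=19^3·(≡8) mod 19; (5|19)=+1, (8|19)=-1; (−1)^{7·3·9}·(+1)^3·(-1)^7 = +1.
v=5: a=5^2·(≡2), b=5^1·(≡1) mod 5; (2|5)=-1, (1|5)=+1; (−1)^{2·1·2}·(-1)^1·(+1)^2 = -1.
v=∞: 2622 > 0 and 4370 > 0  ⇒  (a,b)_∞ = +1.
v=13: a=13^-2·(≡4), b=13^-2·(≡6) mod 13; (4|13)=+1, (6|13)=-1; (−1)^{-2·-2·6}·(+1)^-2·(-1)^-2 = +1.
v=7: a=7^-4·(≡1), b=7^-2·(≡4) mod 7; (1|7)=+1, (4|7)=+1; (−1)^{-4·-2·3}·(+1)^-2·(+1)^-4 = +1.
v=11: a=11^4·(≡4), b=11^2·(≡5) mod 11; (4|11)=+1, (5|11)=+1; (−1)^{4·2·5}·(+1)^2·(+1)^4 = +1.
v=2: v_2(a)=21, v_2(b)=13; units ≡ 7, 1 (mod 8); ε·ε+αω+βω = 1·0+21·0+13·0 ≡ 0  ⇒  (a,b)_2 = +1.
v=41: a=41^-2·(≡2), b=41^-2·(≡26) mod 41; (2|41)=+1, (26|41)=-1; (−1)^{-2·-2·20}·(+1)^-2·(-1)^-2 = +1.
v=3: a=3^1·(≡1), b=3^0·(≡2) mod 3; (1|3)=+1, (2|3)=-1; (−1)^{1·0·1}·(+1)^0·(-1)^1 = -1.
v=23: a=23^-1·(≡17), b=23^-1·(≡1) mod 23; (17|23)=-1, (1|23)=+1; (−1)^{-1·-1·11}·(-1)^-1·(+1)^-1 = +1.
Ram(2622, 4370) = {3, 5}; no ℚ_3-point on the conic.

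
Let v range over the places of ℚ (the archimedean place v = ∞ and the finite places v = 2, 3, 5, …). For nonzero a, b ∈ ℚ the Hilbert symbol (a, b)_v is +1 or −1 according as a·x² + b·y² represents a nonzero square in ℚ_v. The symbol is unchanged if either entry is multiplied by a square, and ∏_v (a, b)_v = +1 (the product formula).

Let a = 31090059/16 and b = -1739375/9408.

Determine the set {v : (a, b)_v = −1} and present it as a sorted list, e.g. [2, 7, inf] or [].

[2, 3, 11, 29]

Mod squares: a ≡ 70499, b ≡ -69. Check v ∈ {∞, 2, 3, 5, 7, 11, 13, 17, 23, 29}.
v=13: a=13^1·(≡8), b=13^0·(≡10) mod 13; (8|13)=-1, (10|13)=+1; (−1)^{1·0·6}·(-1)^0·(+1)^1 = +1.
v=17: a=17^1·(≡16), b=17^0·(≡2) mod 17; (16|17)=+1, (2|17)=+1; (−1)^{1·0·8}·(+1)^0·(+1)^1 = +1.
v=11: a=11^1·(≡8), b=11^2·(≡8) mod 11; (8|11)=-1, (8|11)=-1; (−1)^{1·2·5}·(-1)^2·(-1)^1 = -1.
v=23: a=23^0·(≡1), b=23^1·(≡22) mod 23; (1|23)=+1, (22|23)=-1; (−1)^{0·1·11}·(+1)^1·(-1)^0 = +1.
v=5: a=5^0·(≡4), b=5^4·(≡4) mod 5; (4|5)=+1, (4|5)=+1; (−1)^{0·4·2}·(+1)^4·(+1)^0 = +1.
v=29: a=29^1·(≡9), b=29^0·(≡11) mod 29; (9|29)=+1, (11|29)=-1; (−1)^{1·0·14}·(+1)^0·(-1)^1 = -1.
v=7: a=7^2·(≡2), b=7^-2·(≡2) mod 7; (2|7)=+1, (2|7)=+1; (−1)^{2·-2·3}·(+1)^-2·(+1)^2 = +1.
v=3: a=3^2·(≡2), b=3^-1·(≡1) mod 3; (2|3)=-1, (1|3)=+1; (−1)^{2·-1·1}·(-1)^-1·(+1)^2 = -1.
v=∞: 70499 > 0 and -69 < 0  ⇒  (a,b)_∞ = +1.
v=2: v_2(a)=-4, v_2(b)=-6; units ≡ 3, 3 (mod 8); ε·ε+αω+βω = 1·1+-4·1+-6·1 ≡ 1  ⇒  (a,b)_2 = -1.
Ram(70499, -69) = {2, 3, 11, 29}; no ℚ_2-point on the conic.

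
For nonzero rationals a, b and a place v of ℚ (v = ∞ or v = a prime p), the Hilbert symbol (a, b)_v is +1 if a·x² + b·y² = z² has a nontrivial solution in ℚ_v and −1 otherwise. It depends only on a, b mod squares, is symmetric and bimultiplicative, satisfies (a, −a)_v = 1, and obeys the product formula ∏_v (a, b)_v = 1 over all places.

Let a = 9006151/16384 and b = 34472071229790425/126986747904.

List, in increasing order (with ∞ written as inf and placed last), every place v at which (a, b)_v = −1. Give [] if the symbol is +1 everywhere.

(a, b) ≡ (31, 17) mod (ℚ^×)²; places V = {2, 3, 5, 7, 11, 17, 29, 31, ∞}.
(a,b)_17: α=0, u≡6; β=1, v≡13 (mod 17); (6|17)=-1, (13|17)=+1; sign (−1)^0·-1^1·+1^0 = -1.
(a,b)_5: α=0, u≡4; β=2, v≡3 (mod 5); (4|5)=+1, (3|5)=-1; sign (−1)^0·+1^2·-1^0 = +1.
(a,b)_31: α=1, u≡9; β=2, v≡17 (mod 31); (9|31)=+1, (17|31)=-1; sign (−1)^0·+1^2·-1^1 = -1.
(a,b)_3: α=0, u≡1; β=-2, v≡2 (mod 3); (1|3)=+1, (2|3)=-1; sign (−1)^0·+1^-2·-1^0 = +1.
(a,b)_7: α=4, u≡5; β=8, v≡6 (mod 7); (5|7)=-1, (6|7)=-1; sign (−1)^0·-1^8·-1^4 = +1.
(a,b)_2: α=-14, β=-24; u≡7, v≡1 (mod 8); ε(u)ε(v)=1·0, αω(v)=-14·0, βω(u)=-24·0; sum ≡ 0  ⇒  +1.
(a,b)_∞: sgn(31)=+, sgn(17)=+, so +1.
(a,b)_29: α=0, u≡2; β=-2, v≡3 (mod 29); (2|29)=-1, (3|29)=-1; sign (−1)^0·-1^-2·-1^0 = +1.
(a,b)_11: α=2, u≡1; β=4, v≡2 (mod 11); (1|11)=+1, (2|11)=-1; sign (−1)^0·+1^4·-1^2 = +1.
Ram(31, 17) = {17, 31}; no ℚ_17-point on the conic.

[17, 31]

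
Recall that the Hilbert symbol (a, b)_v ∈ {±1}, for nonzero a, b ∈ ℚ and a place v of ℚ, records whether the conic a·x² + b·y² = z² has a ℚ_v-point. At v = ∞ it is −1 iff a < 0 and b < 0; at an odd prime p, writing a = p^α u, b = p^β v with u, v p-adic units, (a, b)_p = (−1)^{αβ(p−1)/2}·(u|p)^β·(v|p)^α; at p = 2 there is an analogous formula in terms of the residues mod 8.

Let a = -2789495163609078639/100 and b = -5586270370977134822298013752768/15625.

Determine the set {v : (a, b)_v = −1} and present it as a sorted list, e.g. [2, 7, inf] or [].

(a, b) ≡ (-39, -6630807) mod (ℚ^×)²; places V = {2, 3, 5, 11, 13, 31, 37, 41, 47, ∞}.
(a,b)_31: α=2, u≡3; β=3, v≡17 (mod 31); (3|31)=-1, (17|31)=-1; sign (−1)^0·-1^3·-1^2 = -1.
(a,b)_11: α=4, u≡4; β=6, v≡1 (mod 11); (4|11)=+1, (1|11)=+1; sign (−1)^0·+1^6·+1^4 = +1.
(a,b)_37: α=2, u≡18; β=3, v≡35 (mod 37); (18|37)=-1, (35|37)=-1; sign (−1)^0·-1^3·-1^2 = -1.
(a,b)_3: α=1, u≡2; β=3, v≡2 (mod 3); (2|3)=-1, (2|3)=-1; sign (−1)^1·-1^3·-1^1 = -1.
(a,b)_5: α=-2, u≡4; β=-6, v≡2 (mod 5); (4|5)=+1, (2|5)=-1; sign (−1)^0·+1^-6·-1^-2 = +1.
(a,b)_47: α=2, u≡16; β=3, v≡41 (mod 47); (16|47)=+1, (41|47)=-1; sign (−1)^0·+1^3·-1^2 = +1.
(a,b)_2: α=-2, β=6; u≡1, v≡1 (mod 8); ε(u)ε(v)=0·0, αω(v)=-2·0, βω(u)=6·0; sum ≡ 0  ⇒  +1.
(a,b)_13: α=1, u≡10; β=2, v≡1 (mod 13); (10|13)=+1, (1|13)=+1; sign (−1)^0·+1^2·+1^1 = +1.
(a,b)_∞: sgn(-39)=−, sgn(-6630807)=−, so -1.
(a,b)_41: α=2, u≡16; β=3, v≡37 (mod 41); (16|41)=+1, (37|41)=+1; sign (−1)^0·+1^3·+1^2 = +1.
(-39, -6630807 / ℚ) ramifies at {3, 31, 37, ∞}: a division algebra.

[3, 31, 37, inf]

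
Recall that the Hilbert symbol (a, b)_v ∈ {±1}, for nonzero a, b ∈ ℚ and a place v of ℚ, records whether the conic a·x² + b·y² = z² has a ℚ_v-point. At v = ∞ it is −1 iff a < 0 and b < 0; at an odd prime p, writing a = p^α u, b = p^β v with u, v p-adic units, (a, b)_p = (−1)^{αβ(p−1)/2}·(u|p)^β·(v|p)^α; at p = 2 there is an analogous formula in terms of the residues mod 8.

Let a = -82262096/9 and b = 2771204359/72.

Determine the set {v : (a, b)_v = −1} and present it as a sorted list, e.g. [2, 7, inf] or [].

[11, 19, 31, 43]

(a, b) ≡ (-5141381, 113110382) mod (ℚ^×)²; places V = {2, 3, 7, 11, 19, 29, 31, 43, ∞}.
(a,b)_∞: sgn(-5141381)=−, sgn(113110382)=+, so +1.
(a,b)_2: α=4, β=-3; u≡3, v≡7 (mod 8); ε(u)ε(v)=1·1, αω(v)=4·0, βω(u)=-3·1; sum ≡ 0  ⇒  +1.
(a,b)_29: α=1, u≡27; β=1, v≡27 (mod 29); (27|29)=-1, (27|29)=-1; sign (−1)^0·-1^1·-1^1 = +1.
(a,b)_7: α=1, u≡6; β=3, v≡2 (mod 7); (6|7)=-1, (2|7)=+1; sign (−1)^1·-1^3·+1^1 = +1.
(a,b)_19: α=1, u≡13; β=1, v≡3 (mod 19); (13|19)=-1, (3|19)=-1; sign (−1)^1·-1^1·-1^1 = -1.
(a,b)_3: α=-2, u≡1; β=-2, v≡2 (mod 3); (1|3)=+1, (2|3)=-1; sign (−1)^0·+1^-2·-1^-2 = +1.
(a,b)_43: α=1, u≡38; β=1, v≡14 (mod 43); (38|43)=+1, (14|43)=+1; sign (−1)^1·+1^1·+1^1 = -1.
(a,b)_11: α=0, u≡2; β=1, v≡8 (mod 11); (2|11)=-1, (8|11)=-1; sign (−1)^0·-1^1·-1^0 = -1.
(a,b)_31: α=1, u≡12; β=1, v≡26 (mod 31); (12|31)=-1, (26|31)=-1; sign (−1)^1·-1^1·-1^1 = -1.
(-5141381, 113110382 / ℚ) ramifies at {11, 19, 31, 43}: a division algebra.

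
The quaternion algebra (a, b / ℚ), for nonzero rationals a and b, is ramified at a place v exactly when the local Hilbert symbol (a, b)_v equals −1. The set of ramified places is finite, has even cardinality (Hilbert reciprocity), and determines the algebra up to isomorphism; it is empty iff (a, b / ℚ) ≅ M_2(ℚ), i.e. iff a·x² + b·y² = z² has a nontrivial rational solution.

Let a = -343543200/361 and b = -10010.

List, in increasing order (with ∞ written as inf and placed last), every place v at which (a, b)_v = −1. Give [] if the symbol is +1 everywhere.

[2, 5, 11, inf]

Mod squares: a ≡ -42, b ≡ -10010. Check v ∈ {∞, 2, 3, 5, 7, 11, 13, 19}.
v=11: a=11^2·(≡6), b=11^1·(≡3) mod 11; (6|11)=-1, (3|11)=+1; (−1)^{2·1·5}·(-1)^1·(+1)^2 = -1.
v=3: a=3^1·(≡1), b=3^0·(≡1) mod 3; (1|3)=+1, (1|3)=+1; (−1)^{1·0·1}·(+1)^0·(+1)^1 = +1.
v=∞: -42 < 0 and -10010 < 0  ⇒  (a,b)_∞ = -1.
v=19: a=19^-2·(≡18), b=19^0·(≡3) mod 19; (18|19)=-1, (3|19)=-1; (−1)^{-2·0·9}·(-1)^0·(-1)^-2 = +1.
v=2: v_2(a)=5, v_2(b)=1; units ≡ 3, 3 (mod 8); ε·ε+αω+βω = 1·1+5·1+1·1 ≡ 1  ⇒  (a,b)_2 = -1.
v=13: a=13^2·(≡1), b=13^1·(≡10) mod 13; (1|13)=+1, (10|13)=+1; (−1)^{2·1·6}·(+1)^1·(+1)^2 = +1.
v=7: a=7^1·(≡4), b=7^1·(≡5) mod 7; (4|7)=+1, (5|7)=-1; (−1)^{1·1·3}·(+1)^1·(-1)^1 = +1.
v=5: a=5^2·(≡2), b=5^1·(≡3) mod 5; (2|5)=-1, (3|5)=-1; (−1)^{2·1·2}·(-1)^1·(-1)^2 = -1.
Ram(-42, -10010) = {2, 5, 11, ∞}; no ℚ_2-point on the conic.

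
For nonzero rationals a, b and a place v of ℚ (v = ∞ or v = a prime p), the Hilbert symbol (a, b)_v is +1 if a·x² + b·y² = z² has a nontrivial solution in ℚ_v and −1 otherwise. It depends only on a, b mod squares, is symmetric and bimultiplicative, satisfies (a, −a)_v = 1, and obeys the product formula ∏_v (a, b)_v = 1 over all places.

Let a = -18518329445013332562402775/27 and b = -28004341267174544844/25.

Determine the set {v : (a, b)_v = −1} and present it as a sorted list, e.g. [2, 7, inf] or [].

(a, b) ≡ (-3816813, -167739) mod (ℚ^×)²; places V = {2, 3, 5, 7, 11, 13, 17, 23, 31, 41, ∞}.
(a,b)_2: α=0, β=2; u≡3, v≡5 (mod 8); ε(u)ε(v)=1·0, αω(v)=0·1, βω(u)=2·1; sum ≡ 0  ⇒  +1.
(a,b)_17: α=4, u≡7; β=3, v≡10 (mod 17); (7|17)=-1, (10|17)=-1; sign (−1)^0·-1^3·-1^4 = -1.
(a,b)_11: α=1, u≡3; β=1, v≡10 (mod 11); (3|11)=+1, (10|11)=-1; sign (−1)^1·+1^1·-1^1 = +1.
(a,b)_13: α=1, u≡3; β=3, v≡5 (mod 13); (3|13)=+1, (5|13)=-1; sign (−1)^0·+1^3·-1^1 = -1.
(a,b)_3: α=-3, u≡2; β=1, v≡1 (mod 3); (2|3)=-1, (1|3)=+1; sign (−1)^1·-1^1·+1^-3 = +1.
(a,b)_∞: sgn(-3816813)=−, sgn(-167739)=−, so -1.
(a,b)_23: α=6, u≡19; β=3, v≡20 (mod 23); (19|23)=-1, (20|23)=-1; sign (−1)^0·-1^3·-1^6 = -1.
(a,b)_31: α=3, u≡10; β=2, v≡1 (mod 31); (10|31)=+1, (1|31)=+1; sign (−1)^0·+1^2·+1^3 = +1.
(a,b)_41: α=1, u≡36; β=2, v≡36 (mod 41); (36|41)=+1, (36|41)=+1; sign (−1)^0·+1^2·+1^1 = +1.
(a,b)_7: α=3, u≡6; β=0, v≡4 (mod 7); (6|7)=-1, (4|7)=+1; sign (−1)^0·-1^0·+1^3 = +1.
(a,b)_5: α=2, u≡2; β=-2, v≡1 (mod 5); (2|5)=-1, (1|5)=+1; sign (−1)^0·-1^-2·+1^2 = +1.
|Ram(-3816813, -167739)| = 4, even; anisotropic at {13, 17, 23, ∞}.

[13, 17, 23, inf]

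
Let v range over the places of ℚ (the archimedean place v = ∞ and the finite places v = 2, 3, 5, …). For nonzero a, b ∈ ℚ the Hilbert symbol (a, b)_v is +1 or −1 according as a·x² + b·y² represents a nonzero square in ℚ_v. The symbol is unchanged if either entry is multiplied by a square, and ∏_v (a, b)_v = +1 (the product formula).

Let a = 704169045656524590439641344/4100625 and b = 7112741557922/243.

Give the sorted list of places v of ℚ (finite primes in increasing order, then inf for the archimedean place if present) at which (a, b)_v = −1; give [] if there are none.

(a, b) ≡ (209, 10374) mod (ℚ^×)²; places V = {2, 3, 5, 7, 11, 13, 19, 31, ∞}.
(a,b)_2: α=8, β=1; u≡1, v≡3 (mod 8); ε(u)ε(v)=0·1, αω(v)=8·1, βω(u)=1·0; sum ≡ 0  ⇒  +1.
(a,b)_5: α=-4, u≡4; β=0, v≡4 (mod 5); (4|5)=+1, (4|5)=+1; sign (−1)^0·+1^0·+1^-4 = +1.
(a,b)_11: α=5, u≡10; β=2, v≡5 (mod 11); (10|11)=-1, (5|11)=+1; sign (−1)^0·-1^2·+1^5 = +1.
(a,b)_∞: sgn(209)=+, sgn(10374)=+, so +1.
(a,b)_7: α=6, u≡6; β=3, v≡3 (mod 7); (6|7)=-1, (3|7)=-1; sign (−1)^0·-1^3·-1^6 = -1.
(a,b)_3: α=-8, u≡2; β=-5, v≡2 (mod 3); (2|3)=-1, (2|3)=-1; sign (−1)^0·-1^-5·-1^-8 = -1.
(a,b)_13: α=2, u≡10; β=1, v≡2 (mod 13); (10|13)=+1, (2|13)=-1; sign (−1)^0·+1^1·-1^2 = +1.
(a,b)_19: α=7, u≡11; β=3, v≡3 (mod 19); (11|19)=+1, (3|19)=-1; sign (−1)^1·+1^3·-1^7 = +1.
(a,b)_31: α=2, u≡22; β=2, v≡14 (mod 31); (22|31)=-1, (14|31)=+1; sign (−1)^0·-1^2·+1^2 = +1.
Ram(209, 10374) = {3, 7}; no ℚ_3-point on the conic.

[3, 7]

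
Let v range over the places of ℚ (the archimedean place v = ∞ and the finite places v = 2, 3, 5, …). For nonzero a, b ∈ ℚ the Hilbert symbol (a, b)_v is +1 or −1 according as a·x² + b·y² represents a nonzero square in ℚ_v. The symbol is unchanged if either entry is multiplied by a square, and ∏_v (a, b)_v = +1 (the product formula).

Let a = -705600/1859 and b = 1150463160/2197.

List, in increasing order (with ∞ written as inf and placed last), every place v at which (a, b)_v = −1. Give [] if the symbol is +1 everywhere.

Mod squares: a ≡ -11, b ≡ 1430. Check v ∈ {∞, 2, 3, 5, 7, 11, 13}.
v=∞: -11 < 0 and 1430 > 0  ⇒  (a,b)_∞ = +1.
v=3: a=3^2·(≡1), b=3^2·(≡2) mod 3; (1|3)=+1, (2|3)=-1; (−1)^{2·2·1}·(+1)^2·(-1)^2 = +1.
v=7: a=7^2·(≡5), b=7^4·(≡4) mod 7; (5|7)=-1, (4|7)=+1; (−1)^{2·4·3}·(-1)^4·(+1)^2 = +1.
v=11: a=11^-1·(≡7), b=11^3·(≡3) mod 11; (7|11)=-1, (3|11)=+1; (−1)^{-1·3·5}·(-1)^3·(+1)^-1 = +1.
v=5: a=5^2·(≡4), b=5^1·(≡1) mod 5; (4|5)=+1, (1|5)=+1; (−1)^{2·1·2}·(+1)^1·(+1)^2 = +1.
v=13: a=13^-2·(≡6), b=13^-3·(≡2) mod 13; (6|13)=-1, (2|13)=-1; (−1)^{-2·-3·6}·(-1)^-3·(-1)^-2 = -1.
v=2: v_2(a)=6, v_2(b)=3; units ≡ 5, 3 (mod 8); ε·ε+αω+βω = 0·1+6·1+3·1 ≡ 1  ⇒  (a,b)_2 = -1.
(-11, 1430 / ℚ) ramifies at {2, 13}: a division algebra.

[2, 13]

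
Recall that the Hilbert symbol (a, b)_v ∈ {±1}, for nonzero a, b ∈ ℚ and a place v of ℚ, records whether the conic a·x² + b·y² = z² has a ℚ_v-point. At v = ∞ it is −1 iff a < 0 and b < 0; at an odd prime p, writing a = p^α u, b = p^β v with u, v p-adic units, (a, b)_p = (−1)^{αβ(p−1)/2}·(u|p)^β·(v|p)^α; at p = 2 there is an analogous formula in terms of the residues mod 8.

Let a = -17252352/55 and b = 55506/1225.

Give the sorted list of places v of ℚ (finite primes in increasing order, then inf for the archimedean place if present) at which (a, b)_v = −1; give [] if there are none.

Mod squares: a ≡ -715, b ≡ 66. Check v ∈ {∞, 2, 3, 5, 7, 11, 13, 29}.
v=5: a=5^-1·(≡3), b=5^-2·(≡4) mod 5; (3|5)=-1, (4|5)=+1; (−1)^{-1·-2·2}·(-1)^-2·(+1)^-1 = +1.
v=13: a=13^1·(≡9), b=13^0·(≡3) mod 13; (9|13)=+1, (3|13)=+1; (−1)^{1·0·6}·(+1)^0·(+1)^1 = +1.
v=29: a=29^0·(≡26), b=29^2·(≡26) mod 29; (26|29)=-1, (26|29)=-1; (−1)^{0·2·14}·(-1)^2·(-1)^0 = +1.
v=11: a=11^-1·(≡3), b=11^1·(≡2) mod 11; (3|11)=+1, (2|11)=-1; (−1)^{-1·1·5}·(+1)^1·(-1)^-1 = +1.
v=∞: -715 < 0 and 66 > 0  ⇒  (a,b)_∞ = +1.
v=7: a=7^0·(≡5), b=7^-2·(≡6) mod 7; (5|7)=-1, (6|7)=-1; (−1)^{0·-2·3}·(-1)^-2·(-1)^0 = +1.
v=3: a=3^4·(≡2), b=3^1·(≡1) mod 3; (2|3)=-1, (1|3)=+1; (−1)^{4·1·1}·(-1)^1·(+1)^4 = -1.
v=2: v_2(a)=14, v_2(b)=1; units ≡ 5, 1 (mod 8); ε·ε+αω+βω = 0·0+14·0+1·1 ≡ 1  ⇒  (a,b)_2 = -1.
(-715, 66 / ℚ) ramifies at {2, 3}: a division algebra.

[2, 3]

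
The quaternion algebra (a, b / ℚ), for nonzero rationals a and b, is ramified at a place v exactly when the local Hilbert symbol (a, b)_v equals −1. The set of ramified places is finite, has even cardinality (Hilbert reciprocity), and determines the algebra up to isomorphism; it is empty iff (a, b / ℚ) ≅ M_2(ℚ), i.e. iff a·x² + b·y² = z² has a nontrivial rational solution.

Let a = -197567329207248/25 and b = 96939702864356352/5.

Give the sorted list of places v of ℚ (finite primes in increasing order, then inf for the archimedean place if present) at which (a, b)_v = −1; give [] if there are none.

[3, 5, 13, 19]

(a, b) ≡ (-437437, 285285) mod (ℚ^×)²; places V = {2, 3, 5, 7, 11, 13, 19, 23, ∞}.
(a,b)_7: α=3, u≡5; β=3, v≡2 (mod 7); (5|7)=-1, (2|7)=+1; sign (−1)^1·-1^3·+1^3 = +1.
(a,b)_5: α=-2, u≡2; β=-1, v≡2 (mod 5); (2|5)=-1, (2|5)=-1; sign (−1)^0·-1^-1·-1^-2 = -1.
(a,b)_11: α=3, u≡4; β=3, v≡6 (mod 11); (4|11)=+1, (6|11)=-1; sign (−1)^1·+1^3·-1^3 = +1.
(a,b)_23: α=3, u≡16; β=4, v≡3 (mod 23); (16|23)=+1, (3|23)=+1; sign (−1)^0·+1^4·+1^3 = +1.
(a,b)_2: α=4, β=10; u≡3, v≡5 (mod 8); ε(u)ε(v)=1·0, αω(v)=4·1, βω(u)=10·1; sum ≡ 0  ⇒  +1.
(a,b)_∞: sgn(-437437)=−, sgn(285285)=+, so +1.
(a,b)_19: α=1, u≡1; β=1, v≡4 (mod 19); (1|19)=+1, (4|19)=+1; sign (−1)^1·+1^1·+1^1 = -1.
(a,b)_3: α=2, u≡2; β=1, v≡1 (mod 3); (2|3)=-1, (1|3)=+1; sign (−1)^0·-1^1·+1^2 = -1.
(a,b)_13: α=1, u≡6; β=1, v≡9 (mod 13); (6|13)=-1, (9|13)=+1; sign (−1)^0·-1^1·+1^1 = -1.
|Ram(-437437, 285285)| = 4, even; anisotropic at {3, 5, 13, 19}.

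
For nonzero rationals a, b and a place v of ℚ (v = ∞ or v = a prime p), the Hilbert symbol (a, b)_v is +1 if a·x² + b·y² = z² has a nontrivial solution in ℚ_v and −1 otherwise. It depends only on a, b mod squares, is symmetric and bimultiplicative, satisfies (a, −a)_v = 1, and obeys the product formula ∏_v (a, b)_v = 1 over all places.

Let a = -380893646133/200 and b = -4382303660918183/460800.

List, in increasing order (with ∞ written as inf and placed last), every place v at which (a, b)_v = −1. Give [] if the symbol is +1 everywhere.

(a, b) ≡ (-26, -2926) mod (ℚ^×)²; places V = {2, 3, 5, 7, 11, 13, 19, ∞}.
(a,b)_∞: sgn(-26)=−, sgn(-2926)=−, so -1.
(a,b)_7: α=2, u≡1; β=5, v≡2 (mod 7); (1|7)=+1, (2|7)=+1; sign (−1)^0·+1^5·+1^2 = +1.
(a,b)_2: α=-3, β=-11; u≡3, v≡1 (mod 8); ε(u)ε(v)=1·0, αω(v)=-3·0, βω(u)=-11·1; sum ≡ 1  ⇒  -1.
(a,b)_19: α=2, u≡13; β=3, v≡9 (mod 19); (13|19)=-1, (9|19)=+1; sign (−1)^0·-1^3·+1^2 = -1.
(a,b)_11: α=2, u≡6; β=3, v≡3 (mod 11); (6|11)=-1, (3|11)=+1; sign (−1)^0·-1^3·+1^2 = -1.
(a,b)_13: α=3, u≡7; β=4, v≡1 (mod 13); (7|13)=-1, (1|13)=+1; sign (−1)^0·-1^4·+1^3 = +1.
(a,b)_3: α=4, u≡1; β=-2, v≡2 (mod 3); (1|3)=+1, (2|3)=-1; sign (−1)^0·+1^-2·-1^4 = +1.
(a,b)_5: α=-2, u≡4; β=-2, v≡1 (mod 5); (4|5)=+1, (1|5)=+1; sign (−1)^0·+1^-2·+1^-2 = +1.
Ram(-26, -2926) = {2, 11, 19, ∞}; no ℚ_2-point on the conic.

[2, 11, 19, inf]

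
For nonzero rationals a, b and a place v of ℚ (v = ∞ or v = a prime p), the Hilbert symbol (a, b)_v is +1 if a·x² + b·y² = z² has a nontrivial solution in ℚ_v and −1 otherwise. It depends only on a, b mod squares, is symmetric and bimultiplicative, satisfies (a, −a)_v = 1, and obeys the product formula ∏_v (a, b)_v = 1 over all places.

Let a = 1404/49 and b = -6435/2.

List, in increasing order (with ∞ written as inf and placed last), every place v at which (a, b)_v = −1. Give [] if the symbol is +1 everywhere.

Mod squares: a ≡ 39, b ≡ -1430. Check v ∈ {∞, 2, 3, 5, 7, 11, 13}.
v=3: a=3^3·(≡1), b=3^2·(≡1) mod 3; (1|3)=+1, (1|3)=+1; (−1)^{3·2·1}·(+1)^2·(+1)^3 = +1.
v=13: a=13^1·(≡3), b=13^1·(≡6) mod 13; (3|13)=+1, (6|13)=-1; (−1)^{1·1·6}·(+1)^1·(-1)^1 = -1.
v=∞: 39 > 0 and -1430 < 0  ⇒  (a,b)_∞ = +1.
v=5: a=5^0·(≡1), b=5^1·(≡4) mod 5; (1|5)=+1, (4|5)=+1; (−1)^{0·1·2}·(+1)^1·(+1)^0 = +1.
v=11: a=11^0·(≡8), b=11^1·(≡10) mod 11; (8|11)=-1, (10|11)=-1; (−1)^{0·1·5}·(-1)^1·(-1)^0 = -1.
v=2: v_2(a)=2, v_2(b)=-1; units ≡ 7, 5 (mod 8); ε·ε+αω+βω = 1·0+2·1+-1·0 ≡ 0  ⇒  (a,b)_2 = +1.
v=7: a=7^-2·(≡4), b=7^0·(≡6) mod 7; (4|7)=+1, (6|7)=-1; (−1)^{-2·0·3}·(+1)^0·(-1)^-2 = +1.
Ram(39, -1430) = {11, 13}; no ℚ_11-point on the conic.

[11, 13]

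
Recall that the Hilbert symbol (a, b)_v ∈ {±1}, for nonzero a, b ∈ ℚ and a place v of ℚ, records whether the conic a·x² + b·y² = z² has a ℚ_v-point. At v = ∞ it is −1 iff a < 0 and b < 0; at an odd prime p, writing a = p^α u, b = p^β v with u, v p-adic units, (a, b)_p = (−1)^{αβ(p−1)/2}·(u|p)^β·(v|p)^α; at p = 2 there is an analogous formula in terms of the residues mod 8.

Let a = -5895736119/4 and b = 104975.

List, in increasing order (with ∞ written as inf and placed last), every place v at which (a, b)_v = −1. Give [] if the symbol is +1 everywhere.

[3, 7, 17, 19]

Mod squares: a ≡ -6279, b ≡ 4199. Check v ∈ {∞, 2, 3, 5, 7, 13, 17, 19, 23}.
v=∞: -6279 < 0 and 4199 > 0  ⇒  (a,b)_∞ = +1.
v=23: a=23^1·(≡1), b=23^0·(≡3) mod 23; (1|23)=+1, (3|23)=+1; (−1)^{1·0·11}·(+1)^0·(+1)^1 = +1.
v=17: a=17^2·(≡14), b=17^1·(≡4) mod 17; (14|17)=-1, (4|17)=+1; (−1)^{2·1·8}·(-1)^1·(+1)^2 = -1.
v=13: a=13^1·(≡8), b=13^1·(≡2) mod 13; (8|13)=-1, (2|13)=-1; (−1)^{1·1·6}·(-1)^1·(-1)^1 = +1.
v=19: a=19^2·(≡14), b=19^1·(≡15) mod 19; (14|19)=-1, (15|19)=-1; (−1)^{2·1·9}·(-1)^1·(-1)^2 = -1.
v=5: a=5^0·(≡4), b=5^2·(≡4) mod 5; (4|5)=+1, (4|5)=+1; (−1)^{0·2·2}·(+1)^2·(+1)^0 = +1.
v=7: a=7^1·(≡3), b=7^0·(≡3) mod 7; (3|7)=-1, (3|7)=-1; (−1)^{1·0·3}·(-1)^0·(-1)^1 = -1.
v=3: a=3^3·(≡1), b=3^0·(≡2) mod 3; (1|3)=+1, (2|3)=-1; (−1)^{3·0·1}·(+1)^0·(-1)^3 = -1.
v=2: v_2(a)=-2, v_2(b)=0; units ≡ 1, 7 (mod 8); ε·ε+αω+βω = 0·1+-2·0+0·0 ≡ 0  ⇒  (a,b)_2 = +1.
Ram(-6279, 4199) = {3, 7, 17, 19}; no ℚ_3-point on the conic.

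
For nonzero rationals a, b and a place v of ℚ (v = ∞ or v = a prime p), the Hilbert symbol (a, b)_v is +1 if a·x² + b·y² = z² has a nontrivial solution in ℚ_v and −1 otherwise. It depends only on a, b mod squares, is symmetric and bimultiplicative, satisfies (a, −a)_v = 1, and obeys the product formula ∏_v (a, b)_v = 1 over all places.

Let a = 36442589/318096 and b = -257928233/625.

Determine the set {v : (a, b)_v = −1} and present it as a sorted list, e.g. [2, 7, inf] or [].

(a, b) ≡ (29, -487577) mod (ℚ^×)²; places V = {2, 3, 5, 17, 19, 23, 29, 43, 47, 59, ∞}.
(a,b)_29: α=1, u≡9; β=1, v≡23 (mod 29); (9|29)=+1, (23|29)=+1; sign (−1)^0·+1^1·+1^1 = +1.
(a,b)_47: α=-2, u≡35; β=0, v≡21 (mod 47); (35|47)=-1, (21|47)=+1; sign (−1)^0·-1^0·+1^-2 = +1.
(a,b)_19: α=2, u≡18; β=0, v≡11 (mod 19); (18|19)=-1, (11|19)=+1; sign (−1)^0·-1^0·+1^2 = +1.
(a,b)_2: α=-4, β=0; u≡5, v≡7 (mod 8); ε(u)ε(v)=0·1, αω(v)=-4·0, βω(u)=0·1; sum ≡ 0  ⇒  +1.
(a,b)_23: α=0, u≡13; β=3, v≡19 (mod 23); (13|23)=+1, (19|23)=-1; sign (−1)^0·+1^3·-1^0 = +1.
(a,b)_5: α=0, u≡4; β=-4, v≡2 (mod 5); (4|5)=+1, (2|5)=-1; sign (−1)^0·+1^-4·-1^0 = +1.
(a,b)_43: α=0, u≡7; β=1, v≡41 (mod 43); (7|43)=-1, (41|43)=+1; sign (−1)^0·-1^1·+1^0 = -1.
(a,b)_17: α=0, u≡7; β=1, v≡1 (mod 17); (7|17)=-1, (1|17)=+1; sign (−1)^0·-1^1·+1^0 = -1.
(a,b)_3: α=-2, u≡2; β=0, v≡1 (mod 3); (2|3)=-1, (1|3)=+1; sign (−1)^0·-1^0·+1^-2 = +1.
(a,b)_∞: sgn(29)=+, sgn(-487577)=−, so +1.
(a,b)_59: α=2, u≡25; β=0, v≡54 (mod 59); (25|59)=+1, (54|59)=-1; sign (−1)^0·+1^0·-1^2 = +1.
(29, -487577 / ℚ) ramifies at {17, 43}: a division algebra.

[17, 43]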